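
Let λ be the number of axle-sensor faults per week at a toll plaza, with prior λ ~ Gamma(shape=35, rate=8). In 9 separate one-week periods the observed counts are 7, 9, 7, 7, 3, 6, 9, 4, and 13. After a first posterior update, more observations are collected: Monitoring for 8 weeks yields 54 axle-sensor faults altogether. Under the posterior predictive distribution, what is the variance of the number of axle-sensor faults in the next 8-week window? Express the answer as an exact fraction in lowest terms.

40656/625

Total count: 7 + 9 + 7 + 7 + 3 + 6 + 9 + 4 + 13 = 65.
Total exposure: 9 weeks.
After the first batch: Gamma(35 + 65, 8 + 9) = Gamma(100, 17).
Total count 54 over total exposure 8 weeks.
After the second batch: Gamma(100 + 54, 17 + 8) = Gamma(154, 25).
The posterior predictive for a window of length T is Negative Binomial with variance T·α'·(β'+T)/β'² = 8·154·33/625 = 40656/625.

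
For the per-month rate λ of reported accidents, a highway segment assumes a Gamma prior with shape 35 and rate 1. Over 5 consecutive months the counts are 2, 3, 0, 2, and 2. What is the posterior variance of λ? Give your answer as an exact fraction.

11/9

Total count: 2 + 3 + 0 + 2 + 2 = 9.
Total exposure: 5 months.
Posterior: α' = 35 + 9 = 44, β' = 1 + 5 = 6.
Posterior variance = α'/β'² = 44/36 = 11/9.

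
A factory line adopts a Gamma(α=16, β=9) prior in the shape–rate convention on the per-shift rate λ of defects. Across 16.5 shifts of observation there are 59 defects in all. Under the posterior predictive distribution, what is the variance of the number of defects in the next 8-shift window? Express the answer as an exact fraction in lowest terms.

Total count 59 over total exposure 16.5 shifts.
By Gamma–Poisson conjugacy, the posterior is Gamma(α + Σx, β + Σt) = Gamma(16 + 59, 9 + 16.5) = Gamma(75, 51/2).
The posterior predictive for a window of length T is Negative Binomial with variance T·α'·(β'+T)/β'² = 8·75·(67/2)/(2601/4) = 26800/867.

26800/867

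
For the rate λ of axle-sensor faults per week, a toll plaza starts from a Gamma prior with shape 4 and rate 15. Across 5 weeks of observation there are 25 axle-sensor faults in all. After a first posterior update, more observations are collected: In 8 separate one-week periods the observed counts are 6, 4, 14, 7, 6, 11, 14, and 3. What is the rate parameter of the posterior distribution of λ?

Total count 25 over total exposure 5 weeks.
After the first batch: Gamma(4 + 25, 15 + 5) = Gamma(29, 20).
Total count: 6 + 4 + 14 + 7 + 6 + 11 + 14 + 3 = 65.
Total exposure: 8 weeks.
After the second batch: Gamma(29 + 65, 20 + 8) = Gamma(94, 28).

28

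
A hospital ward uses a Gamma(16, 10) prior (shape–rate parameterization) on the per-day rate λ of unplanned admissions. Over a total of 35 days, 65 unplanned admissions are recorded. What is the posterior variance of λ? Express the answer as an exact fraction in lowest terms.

1/25

Total count 65 over total exposure 35 days.
Conjugate update: add total count to the shape and total exposure to the rate, giving Gamma(81, 45).
Posterior variance = α'/β'² = 81/2025 = 1/25.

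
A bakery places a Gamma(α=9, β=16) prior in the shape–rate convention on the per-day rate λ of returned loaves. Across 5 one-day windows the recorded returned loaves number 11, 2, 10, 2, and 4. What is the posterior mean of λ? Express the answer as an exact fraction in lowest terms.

Total count: 11 + 2 + 10 + 2 + 4 = 29.
Total exposure: 5 days.
Posterior: α' = 9 + 29 = 38, β' = 16 + 5 = 21.
Posterior mean = α'/β' = 38/21.

38/21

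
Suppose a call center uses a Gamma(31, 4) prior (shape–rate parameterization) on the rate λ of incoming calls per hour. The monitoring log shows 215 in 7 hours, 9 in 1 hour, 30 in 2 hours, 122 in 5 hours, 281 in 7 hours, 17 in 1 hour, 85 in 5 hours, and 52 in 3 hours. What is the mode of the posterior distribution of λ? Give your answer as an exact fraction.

841/35

Total count: 215 + 9 + 30 + 122 + 281 + 17 + 85 + 52 = 811.
Total exposure: 7 + 1 + 2 + 5 + 7 + 1 + 5 + 3 = 31 hours.
By Gamma–Poisson conjugacy, the posterior is Gamma(α + Σx, β + Σt) = Gamma(31 + 811, 4 + 31) = Gamma(842, 35).
Posterior mode = (α'−1)/β' = 841/35.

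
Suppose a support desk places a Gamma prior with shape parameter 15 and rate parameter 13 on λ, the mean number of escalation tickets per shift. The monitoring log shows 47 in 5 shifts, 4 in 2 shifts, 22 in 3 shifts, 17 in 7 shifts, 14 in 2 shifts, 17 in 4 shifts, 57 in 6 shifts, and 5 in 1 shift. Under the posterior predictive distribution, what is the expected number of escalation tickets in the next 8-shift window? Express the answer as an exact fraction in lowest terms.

1584/43

Total count: 47 + 4 + 22 + 17 + 14 + 17 + 57 + 5 = 183.
Total exposure: 5 + 2 + 3 + 7 + 2 + 4 + 6 + 1 = 30 shifts.
The Gamma prior is conjugate for the Poisson rate, so λ | data ~ Gamma(15+183, 13+30) = Gamma(198, 43).
Predictive mean over an 8-shift window = T·E[λ|data] = 8·198/43 = 1584/43.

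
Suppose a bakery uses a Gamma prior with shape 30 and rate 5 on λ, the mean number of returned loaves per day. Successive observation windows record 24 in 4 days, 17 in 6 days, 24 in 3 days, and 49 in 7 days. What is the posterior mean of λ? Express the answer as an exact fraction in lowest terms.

144/25

Total count: 24 + 17 + 24 + 49 = 114.
Total exposure: 4 + 6 + 3 + 7 = 20 days.
Gamma(α, β) with Poisson data over total exposure Σt gives posterior Gamma(α+Σx, β+Σt) = Gamma(144, 25).
Posterior mean = α'/β' = 144/25.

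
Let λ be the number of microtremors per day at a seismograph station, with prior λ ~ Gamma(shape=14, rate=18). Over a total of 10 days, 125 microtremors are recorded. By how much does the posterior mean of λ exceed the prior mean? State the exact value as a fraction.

Total count 125 over total exposure 10 days.
Conjugate update: add total count to the shape and total exposure to the rate, giving Gamma(139, 28).
Posterior mean = 139/28 = 139/28; prior mean = 14/18 = 7/9. Difference = 139/28 − 7/9 = 1055/252.

1055/252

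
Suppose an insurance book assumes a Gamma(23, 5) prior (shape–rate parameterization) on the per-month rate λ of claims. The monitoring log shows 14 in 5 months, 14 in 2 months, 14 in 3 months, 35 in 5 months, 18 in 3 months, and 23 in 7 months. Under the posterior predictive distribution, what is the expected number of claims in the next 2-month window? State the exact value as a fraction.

Total count: 14 + 14 + 14 + 35 + 18 + 23 = 118.
Total exposure: 5 + 2 + 3 + 5 + 3 + 7 = 25 months.
The Gamma prior is conjugate for the Poisson rate, so λ | data ~ Gamma(23+118, 5+25) = Gamma(141, 30).
Predictive mean over a 2-month window = T·E[λ|data] = 2·141/30 = 47/5.

47/5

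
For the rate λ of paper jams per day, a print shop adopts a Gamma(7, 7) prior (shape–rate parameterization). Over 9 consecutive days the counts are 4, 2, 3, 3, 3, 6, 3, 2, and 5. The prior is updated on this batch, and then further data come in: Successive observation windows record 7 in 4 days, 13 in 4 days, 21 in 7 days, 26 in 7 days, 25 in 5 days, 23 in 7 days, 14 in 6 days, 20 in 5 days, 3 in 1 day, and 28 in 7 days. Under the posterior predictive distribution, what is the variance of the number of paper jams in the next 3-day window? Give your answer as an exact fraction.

Total count: 4 + 2 + 3 + 3 + 3 + 6 + 3 + 2 + 5 = 31.
Total exposure: 9 days.
After the first batch: Gamma(7 + 31, 7 + 9) = Gamma(38, 16).
Total count: 7 + 13 + 21 + 26 + 25 + 23 + 14 + 20 + 3 + 28 = 180.
Total exposure: 4 + 4 + 7 + 7 + 5 + 7 + 6 + 5 + 1 + 7 = 53 days.
After the second batch: Gamma(38 + 180, 16 + 53) = Gamma(218, 69).
The posterior predictive for a window of length T is Negative Binomial with variance T·α'·(β'+T)/β'² = 3·218·72/4761 = 5232/529.

5232/529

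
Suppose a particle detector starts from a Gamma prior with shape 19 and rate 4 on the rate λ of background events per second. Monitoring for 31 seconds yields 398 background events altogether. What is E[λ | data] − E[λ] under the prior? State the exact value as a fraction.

1003/140

Total count 398 over total exposure 31 seconds.
The Gamma prior is conjugate for the Poisson rate, so λ | data ~ Gamma(19+398, 4+31) = Gamma(417, 35).
Posterior mean = 417/35 = 417/35; prior mean = 19/4 = 19/4. Difference = 417/35 − 19/4 = 1003/140.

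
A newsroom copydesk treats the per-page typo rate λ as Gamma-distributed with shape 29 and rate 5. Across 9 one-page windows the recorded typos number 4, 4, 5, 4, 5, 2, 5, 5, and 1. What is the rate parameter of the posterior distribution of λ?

Total count: 4 + 4 + 5 + 4 + 5 + 2 + 5 + 5 + 1 = 35.
Total exposure: 9 pages.
Gamma(α, β) with Poisson data over total exposure Σt gives posterior Gamma(α+Σx, β+Σt) = Gamma(64, 14).

14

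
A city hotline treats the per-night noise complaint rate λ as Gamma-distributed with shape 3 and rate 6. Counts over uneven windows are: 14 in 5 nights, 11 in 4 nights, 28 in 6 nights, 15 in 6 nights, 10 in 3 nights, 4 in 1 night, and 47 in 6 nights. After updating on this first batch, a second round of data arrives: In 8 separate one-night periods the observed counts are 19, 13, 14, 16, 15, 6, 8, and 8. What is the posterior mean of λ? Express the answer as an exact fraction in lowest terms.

77/15

Total count: 14 + 11 + 28 + 15 + 10 + 4 + 47 = 129.
Total exposure: 5 + 4 + 6 + 6 + 3 + 1 + 6 = 31 nights.
After the first batch: Gamma(3 + 129, 6 + 31) = Gamma(132, 37).
Total count: 19 + 13 + 14 + 16 + 15 + 6 + 8 + 8 = 99.
Total exposure: 8 nights.
After the second batch: Gamma(132 + 99, 37 + 8) = Gamma(231, 45).
Posterior mean = α'/β' = 231/45 = 77/15.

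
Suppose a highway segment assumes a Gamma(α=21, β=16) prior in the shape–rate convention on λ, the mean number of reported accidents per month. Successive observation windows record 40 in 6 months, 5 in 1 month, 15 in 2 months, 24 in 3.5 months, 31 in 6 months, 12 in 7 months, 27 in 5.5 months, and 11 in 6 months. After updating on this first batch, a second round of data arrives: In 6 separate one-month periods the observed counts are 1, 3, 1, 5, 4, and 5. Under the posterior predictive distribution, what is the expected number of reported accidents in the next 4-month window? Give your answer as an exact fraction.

820/59

Total count: 40 + 5 + 15 + 24 + 31 + 12 + 27 + 11 = 165.
Total exposure: 6 + 1 + 2 + 3.5 + 6 + 7 + 5.5 + 6 = 37 months.
After the first batch: Gamma(21 + 165, 16 + 37) = Gamma(186, 53).
Total count: 1 + 3 + 1 + 5 + 4 + 5 = 19.
Total exposure: 6 months.
After the second batch: Gamma(186 + 19, 53 + 6) = Gamma(205, 59).
Predictive mean over a 4-month window = T·E[λ|data] = 4·205/59 = 820/59.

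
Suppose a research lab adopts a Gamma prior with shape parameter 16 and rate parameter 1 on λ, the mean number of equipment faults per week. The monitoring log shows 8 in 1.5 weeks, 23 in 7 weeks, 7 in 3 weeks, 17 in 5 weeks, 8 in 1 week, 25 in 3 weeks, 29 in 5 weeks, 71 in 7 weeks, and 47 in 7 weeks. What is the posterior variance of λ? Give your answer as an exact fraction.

Total count: 8 + 23 + 7 + 17 + 8 + 25 + 29 + 71 + 47 = 235.
Total exposure: 1.5 + 7 + 3 + 5 + 1 + 3 + 5 + 7 + 7 = 39.5 weeks.
The Gamma prior is conjugate for the Poisson rate, so λ | data ~ Gamma(16+235, 1+39.5) = Gamma(251, 81/2).
Posterior variance = α'/β'² = 251/(6561/4) = 1004/6561.

1004/6561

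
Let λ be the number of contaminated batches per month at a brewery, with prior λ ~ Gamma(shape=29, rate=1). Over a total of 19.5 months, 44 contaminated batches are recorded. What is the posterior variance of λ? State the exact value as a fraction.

292/1681

Total count 44 over total exposure 19.5 months.
Gamma(α, β) with Poisson data over total exposure Σt gives posterior Gamma(α+Σx, β+Σt) = Gamma(73, 41/2).
Posterior variance = α'/β'² = 73/(1681/4) = 292/1681.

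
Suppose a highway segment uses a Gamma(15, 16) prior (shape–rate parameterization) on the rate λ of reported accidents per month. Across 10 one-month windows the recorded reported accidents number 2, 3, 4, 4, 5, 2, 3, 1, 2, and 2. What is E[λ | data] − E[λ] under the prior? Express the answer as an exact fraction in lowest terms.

149/208

Total count: 2 + 3 + 4 + 4 + 5 + 2 + 3 + 1 + 2 + 2 = 28.
Total exposure: 10 months.
Gamma(α, β) with Poisson data over total exposure Σt gives posterior Gamma(α+Σx, β+Σt) = Gamma(43, 26).
Posterior mean = 43/26 = 43/26; prior mean = 15/16 = 15/16. Difference = 43/26 − 15/16 = 149/208.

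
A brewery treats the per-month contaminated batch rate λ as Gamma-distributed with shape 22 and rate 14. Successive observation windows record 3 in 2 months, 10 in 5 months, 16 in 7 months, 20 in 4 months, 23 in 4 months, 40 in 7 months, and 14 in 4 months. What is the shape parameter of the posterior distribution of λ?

Total count: 3 + 10 + 16 + 20 + 23 + 40 + 14 = 126.
Total exposure: 2 + 5 + 7 + 4 + 4 + 7 + 4 = 33 months.
Posterior: α' = 22 + 126 = 148, β' = 14 + 33 = 47.

148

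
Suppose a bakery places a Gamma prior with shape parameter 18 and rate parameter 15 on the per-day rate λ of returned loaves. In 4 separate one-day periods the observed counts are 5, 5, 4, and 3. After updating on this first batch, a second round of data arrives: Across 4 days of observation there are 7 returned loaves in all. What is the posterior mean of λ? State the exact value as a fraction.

Total count: 5 + 5 + 4 + 3 = 17.
Total exposure: 4 days.
After the first batch: Gamma(18 + 17, 15 + 4) = Gamma(35, 19).
Total count 7 over total exposure 4 days.
After the second batch: Gamma(35 + 7, 19 + 4) = Gamma(42, 23).
Posterior mean = α'/β' = 42/23.

42/23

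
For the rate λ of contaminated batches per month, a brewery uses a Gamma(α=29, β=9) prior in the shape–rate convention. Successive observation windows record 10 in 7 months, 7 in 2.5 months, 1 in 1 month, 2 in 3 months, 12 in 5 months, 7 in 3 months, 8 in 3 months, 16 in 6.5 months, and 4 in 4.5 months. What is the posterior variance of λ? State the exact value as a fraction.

Total count: 10 + 7 + 1 + 2 + 12 + 7 + 8 + 16 + 4 = 67.
Total exposure: 7 + 2.5 + 1 + 3 + 5 + 3 + 3 + 6.5 + 4.5 = 35.5 months.
The Gamma prior is conjugate for the Poisson rate, so λ | data ~ Gamma(29+67, 9+35.5) = Gamma(96, 89/2).
Posterior variance = α'/β'² = 96/(7921/4) = 384/7921.

384/7921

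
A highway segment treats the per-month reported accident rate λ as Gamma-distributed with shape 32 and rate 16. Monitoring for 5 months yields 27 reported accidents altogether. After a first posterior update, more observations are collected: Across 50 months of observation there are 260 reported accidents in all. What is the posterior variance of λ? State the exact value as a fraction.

319/5041

Total count 27 over total exposure 5 months.
After the first batch: Gamma(32 + 27, 16 + 5) = Gamma(59, 21).
Total count 260 over total exposure 50 months.
After the second batch: Gamma(59 + 260, 21 + 50) = Gamma(319, 71).
Posterior variance = α'/β'² = 319/5041.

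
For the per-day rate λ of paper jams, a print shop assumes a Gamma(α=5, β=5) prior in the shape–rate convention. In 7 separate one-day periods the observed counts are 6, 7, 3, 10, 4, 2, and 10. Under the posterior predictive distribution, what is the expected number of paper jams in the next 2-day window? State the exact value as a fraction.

Total count: 6 + 7 + 3 + 10 + 4 + 2 + 10 = 42.
Total exposure: 7 days.
Posterior: α' = 5 + 42 = 47, β' = 5 + 7 = 12.
Predictive mean over a 2-day window = T·E[λ|data] = 2·47/12 = 47/6.

47/6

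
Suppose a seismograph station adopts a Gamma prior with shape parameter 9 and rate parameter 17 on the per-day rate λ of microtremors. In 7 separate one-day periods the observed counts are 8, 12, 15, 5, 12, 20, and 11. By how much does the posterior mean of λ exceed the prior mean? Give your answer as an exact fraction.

337/102

Total count: 8 + 12 + 15 + 5 + 12 + 20 + 11 = 83.
Total exposure: 7 days.
Gamma(α, β) with Poisson data over total exposure Σt gives posterior Gamma(α+Σx, β+Σt) = Gamma(92, 24).
Posterior mean = 92/24 = 23/6; prior mean = 9/17 = 9/17. Difference = 23/6 − 9/17 = 337/102.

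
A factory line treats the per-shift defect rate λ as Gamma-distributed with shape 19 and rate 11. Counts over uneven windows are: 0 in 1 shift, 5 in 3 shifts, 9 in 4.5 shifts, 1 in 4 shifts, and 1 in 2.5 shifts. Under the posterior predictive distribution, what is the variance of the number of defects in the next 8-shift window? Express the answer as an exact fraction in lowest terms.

Total count: 0 + 5 + 9 + 1 + 1 = 16.
Total exposure: 1 + 3 + 4.5 + 4 + 2.5 = 15 shifts.
Posterior: α' = 19 + 16 = 35, β' = 11 + 15 = 26.
The posterior predictive for a window of length T is Negative Binomial with variance T·α'·(β'+T)/β'² = 8·35·34/676 = 2380/169.

2380/169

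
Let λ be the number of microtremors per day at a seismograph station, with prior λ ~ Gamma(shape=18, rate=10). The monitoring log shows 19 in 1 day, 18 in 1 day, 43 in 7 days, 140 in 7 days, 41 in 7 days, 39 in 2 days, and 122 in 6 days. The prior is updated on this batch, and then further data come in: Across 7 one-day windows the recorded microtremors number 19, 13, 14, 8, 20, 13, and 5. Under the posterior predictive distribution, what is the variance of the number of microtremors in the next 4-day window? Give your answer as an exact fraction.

1729/36

Total count: 19 + 18 + 43 + 140 + 41 + 39 + 122 = 422.
Total exposure: 1 + 1 + 7 + 7 + 7 + 2 + 6 = 31 days.
After the first batch: Gamma(18 + 422, 10 + 31) = Gamma(440, 41).
Total count: 19 + 13 + 14 + 8 + 20 + 13 + 5 = 92.
Total exposure: 7 days.
After the second batch: Gamma(440 + 92, 41 + 7) = Gamma(532, 48).
The posterior predictive for a window of length T is Negative Binomial with variance T·α'·(β'+T)/β'² = 4·532·52/2304 = 1729/36.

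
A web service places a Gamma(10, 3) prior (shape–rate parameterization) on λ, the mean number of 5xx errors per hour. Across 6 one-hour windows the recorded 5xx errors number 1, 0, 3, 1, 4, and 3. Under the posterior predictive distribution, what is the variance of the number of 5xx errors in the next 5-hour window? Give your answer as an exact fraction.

Total count: 1 + 0 + 3 + 1 + 4 + 3 = 12.
Total exposure: 6 hours.
The Gamma prior is conjugate for the Poisson rate, so λ | data ~ Gamma(10+12, 3+6) = Gamma(22, 9).
The posterior predictive for a window of length T is Negative Binomial with variance T·α'·(β'+T)/β'² = 5·22·14/81 = 1540/81.

1540/81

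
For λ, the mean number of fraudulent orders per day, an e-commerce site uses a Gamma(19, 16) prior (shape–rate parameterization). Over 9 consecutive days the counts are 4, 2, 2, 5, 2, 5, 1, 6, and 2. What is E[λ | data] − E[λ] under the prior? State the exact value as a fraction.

Total count: 4 + 2 + 2 + 5 + 2 + 5 + 1 + 6 + 2 = 29.
Total exposure: 9 days.
Gamma(α, β) with Poisson data over total exposure Σt gives posterior Gamma(α+Σx, β+Σt) = Gamma(48, 25).
Posterior mean = 48/25 = 48/25; prior mean = 19/16 = 19/16. Difference = 48/25 − 19/16 = 293/400.

293/400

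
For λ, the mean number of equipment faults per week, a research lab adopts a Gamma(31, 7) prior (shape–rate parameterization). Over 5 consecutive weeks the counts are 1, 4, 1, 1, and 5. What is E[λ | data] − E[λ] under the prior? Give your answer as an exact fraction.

-71/84

Total count: 1 + 4 + 1 + 1 + 5 = 12.
Total exposure: 5 weeks.
By Gamma–Poisson conjugacy, the posterior is Gamma(α + Σx, β + Σt) = Gamma(31 + 12, 7 + 5) = Gamma(43, 12).
Posterior mean = 43/12 = 43/12; prior mean = 31/7 = 31/7. Difference = 43/12 − 31/7 = -71/84.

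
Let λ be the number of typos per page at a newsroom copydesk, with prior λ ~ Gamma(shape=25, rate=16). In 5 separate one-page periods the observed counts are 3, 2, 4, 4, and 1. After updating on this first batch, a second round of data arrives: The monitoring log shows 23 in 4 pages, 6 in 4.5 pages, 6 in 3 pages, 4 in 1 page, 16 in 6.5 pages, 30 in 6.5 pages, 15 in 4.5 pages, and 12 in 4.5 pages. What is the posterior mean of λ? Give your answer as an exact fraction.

302/111

Total count: 3 + 2 + 4 + 4 + 1 = 14.
Total exposure: 5 pages.
After the first batch: Gamma(25 + 14, 16 + 5) = Gamma(39, 21).
Total count: 23 + 6 + 6 + 4 + 16 + 30 + 15 + 12 = 112.
Total exposure: 4 + 4.5 + 3 + 1 + 6.5 + 6.5 + 4.5 + 4.5 = 34.5 pages.
After the second batch: Gamma(39 + 112, 21 + 34.5) = Gamma(151, 111/2).
Posterior mean = α'/β' = 151/(111/2) = 302/111.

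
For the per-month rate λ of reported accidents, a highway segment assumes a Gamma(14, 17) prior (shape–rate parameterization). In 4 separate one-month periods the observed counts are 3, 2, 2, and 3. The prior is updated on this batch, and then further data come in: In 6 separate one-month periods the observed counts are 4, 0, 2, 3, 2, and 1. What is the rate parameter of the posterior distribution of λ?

Total count: 3 + 2 + 2 + 3 = 10.
Total exposure: 4 months.
After the first batch: Gamma(14 + 10, 17 + 4) = Gamma(24, 21).
Total count: 4 + 0 + 2 + 3 + 2 + 1 = 12.
Total exposure: 6 months.
After the second batch: Gamma(24 + 12, 21 + 6) = Gamma(36, 27).

27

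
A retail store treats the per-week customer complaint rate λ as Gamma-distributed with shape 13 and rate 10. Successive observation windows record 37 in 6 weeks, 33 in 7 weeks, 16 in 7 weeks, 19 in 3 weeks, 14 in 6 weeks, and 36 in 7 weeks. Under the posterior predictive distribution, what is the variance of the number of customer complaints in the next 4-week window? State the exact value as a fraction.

8400/529

Total count: 37 + 33 + 16 + 19 + 14 + 36 = 155.
Total exposure: 6 + 7 + 7 + 3 + 6 + 7 = 36 weeks.
Gamma(α, β) with Poisson data over total exposure Σt gives posterior Gamma(α+Σx, β+Σt) = Gamma(168, 46).
The posterior predictive for a window of length T is Negative Binomial with variance T·α'·(β'+T)/β'² = 4·168·50/2116 = 8400/529.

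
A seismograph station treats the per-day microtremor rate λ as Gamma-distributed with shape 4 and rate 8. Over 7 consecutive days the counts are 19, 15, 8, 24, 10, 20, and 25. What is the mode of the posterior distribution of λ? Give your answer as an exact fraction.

Total count: 19 + 15 + 8 + 24 + 10 + 20 + 25 = 121.
Total exposure: 7 days.
The Gamma prior is conjugate for the Poisson rate, so λ | data ~ Gamma(4+121, 8+7) = Gamma(125, 15).
Posterior mode = (α'−1)/β' = 124/15.

124/15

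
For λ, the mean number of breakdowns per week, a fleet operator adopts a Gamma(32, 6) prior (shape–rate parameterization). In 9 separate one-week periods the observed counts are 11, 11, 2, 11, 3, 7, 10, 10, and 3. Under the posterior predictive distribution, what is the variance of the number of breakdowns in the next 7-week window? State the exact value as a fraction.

Total count: 11 + 11 + 2 + 11 + 3 + 7 + 10 + 10 + 3 = 68.
Total exposure: 9 weeks.
Conjugate update: add total count to the shape and total exposure to the rate, giving Gamma(100, 15).
The posterior predictive for a window of length T is Negative Binomial with variance T·α'·(β'+T)/β'² = 7·100·22/225 = 616/9.

616/9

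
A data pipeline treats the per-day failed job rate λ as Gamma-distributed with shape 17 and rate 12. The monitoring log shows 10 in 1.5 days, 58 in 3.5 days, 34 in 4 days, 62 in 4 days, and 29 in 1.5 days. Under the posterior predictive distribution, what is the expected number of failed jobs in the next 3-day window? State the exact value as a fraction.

Total count: 10 + 58 + 34 + 62 + 29 = 193.
Total exposure: 1.5 + 3.5 + 4 + 4 + 1.5 = 14.5 days.
Conjugate update: add total count to the shape and total exposure to the rate, giving Gamma(210, 53/2).
Predictive mean over a 3-day window = T·E[λ|data] = 3·210/(53/2) = 1260/53.

1260/53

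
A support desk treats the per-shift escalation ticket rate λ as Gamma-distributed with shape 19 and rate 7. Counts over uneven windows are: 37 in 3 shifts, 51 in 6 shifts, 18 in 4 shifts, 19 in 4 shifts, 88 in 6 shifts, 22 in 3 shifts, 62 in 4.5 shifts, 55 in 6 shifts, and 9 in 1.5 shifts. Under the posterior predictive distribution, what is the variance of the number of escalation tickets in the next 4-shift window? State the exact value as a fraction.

14896/405

Total count: 37 + 51 + 18 + 19 + 88 + 22 + 62 + 55 + 9 = 361.
Total exposure: 3 + 6 + 4 + 4 + 6 + 3 + 4.5 + 6 + 1.5 = 38 shifts.
The Gamma prior is conjugate for the Poisson rate, so λ | data ~ Gamma(19+361, 7+38) = Gamma(380, 45).
The posterior predictive for a window of length T is Negative Binomial with variance T·α'·(β'+T)/β'² = 4·380·49/2025 = 14896/405.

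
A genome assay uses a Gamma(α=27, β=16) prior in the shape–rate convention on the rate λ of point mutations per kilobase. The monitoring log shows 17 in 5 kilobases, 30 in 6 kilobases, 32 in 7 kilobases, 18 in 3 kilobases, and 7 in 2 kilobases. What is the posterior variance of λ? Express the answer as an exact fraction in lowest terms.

131/1521

Total count: 17 + 30 + 32 + 18 + 7 = 104.
Total exposure: 5 + 6 + 7 + 3 + 2 = 23 kilobases.
Posterior: α' = 27 + 104 = 131, β' = 16 + 23 = 39.
Posterior variance = α'/β'² = 131/1521.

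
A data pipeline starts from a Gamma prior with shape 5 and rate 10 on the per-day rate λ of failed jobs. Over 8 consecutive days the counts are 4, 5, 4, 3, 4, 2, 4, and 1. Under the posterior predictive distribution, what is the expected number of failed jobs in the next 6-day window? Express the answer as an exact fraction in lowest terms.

Total count: 4 + 5 + 4 + 3 + 4 + 2 + 4 + 1 = 27.
Total exposure: 8 days.
The Gamma prior is conjugate for the Poisson rate, so λ | data ~ Gamma(5+27, 10+8) = Gamma(32, 18).
Predictive mean over a 6-day window = T·E[λ|data] = 6·32/18 = 32/3.

32/3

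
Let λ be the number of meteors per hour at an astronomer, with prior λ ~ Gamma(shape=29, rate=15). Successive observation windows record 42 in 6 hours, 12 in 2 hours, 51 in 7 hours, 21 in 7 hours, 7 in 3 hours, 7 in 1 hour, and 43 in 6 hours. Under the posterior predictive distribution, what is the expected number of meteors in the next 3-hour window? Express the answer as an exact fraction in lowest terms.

636/47

Total count: 42 + 12 + 51 + 21 + 7 + 7 + 43 = 183.
Total exposure: 6 + 2 + 7 + 7 + 3 + 1 + 6 = 32 hours.
The Gamma prior is conjugate for the Poisson rate, so λ | data ~ Gamma(29+183, 15+32) = Gamma(212, 47).
Predictive mean over a 3-hour window = T·E[λ|data] = 3·212/47 = 636/47.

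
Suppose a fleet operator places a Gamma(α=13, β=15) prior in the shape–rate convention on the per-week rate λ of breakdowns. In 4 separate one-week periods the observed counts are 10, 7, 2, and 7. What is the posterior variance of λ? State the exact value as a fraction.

Total count: 10 + 7 + 2 + 7 = 26.
Total exposure: 4 weeks.
Conjugate update: add total count to the shape and total exposure to the rate, giving Gamma(39, 19).
Posterior variance = α'/β'² = 39/361.

39/361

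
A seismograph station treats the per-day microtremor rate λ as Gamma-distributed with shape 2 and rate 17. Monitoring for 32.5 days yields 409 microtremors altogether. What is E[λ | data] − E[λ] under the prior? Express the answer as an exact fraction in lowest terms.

4592/561

Total count 409 over total exposure 32.5 days.
By Gamma–Poisson conjugacy, the posterior is Gamma(α + Σx, β + Σt) = Gamma(2 + 409, 17 + 32.5) = Gamma(411, 99/2).
Posterior mean = 411/(99/2) = 274/33; prior mean = 2/17 = 2/17. Difference = 274/33 − 2/17 = 4592/561.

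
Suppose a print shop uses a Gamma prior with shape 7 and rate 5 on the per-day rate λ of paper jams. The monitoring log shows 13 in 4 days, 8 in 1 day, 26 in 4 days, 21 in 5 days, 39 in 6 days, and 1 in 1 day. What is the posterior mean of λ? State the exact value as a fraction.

115/26

Total count: 13 + 8 + 26 + 21 + 39 + 1 = 108.
Total exposure: 4 + 1 + 4 + 5 + 6 + 1 = 21 days.
The Gamma prior is conjugate for the Poisson rate, so λ | data ~ Gamma(7+108, 5+21) = Gamma(115, 26).
Posterior mean = α'/β' = 115/26.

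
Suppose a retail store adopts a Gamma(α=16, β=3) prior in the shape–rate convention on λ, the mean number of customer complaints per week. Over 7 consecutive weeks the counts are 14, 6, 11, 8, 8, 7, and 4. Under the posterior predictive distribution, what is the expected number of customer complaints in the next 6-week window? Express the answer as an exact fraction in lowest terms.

222/5

Total count: 14 + 6 + 11 + 8 + 8 + 7 + 4 = 58.
Total exposure: 7 weeks.
Posterior: α' = 16 + 58 = 74, β' = 3 + 7 = 10.
Predictive mean over a 6-week window = T·E[λ|data] = 6·74/10 = 222/5.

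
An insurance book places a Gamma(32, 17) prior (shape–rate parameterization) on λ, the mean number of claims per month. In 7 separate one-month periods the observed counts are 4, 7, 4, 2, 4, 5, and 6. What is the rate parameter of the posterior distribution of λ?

Total count: 4 + 7 + 4 + 2 + 4 + 5 + 6 = 32.
Total exposure: 7 months.
The Gamma prior is conjugate for the Poisson rate, so λ | data ~ Gamma(32+32, 17+7) = Gamma(64, 24).

24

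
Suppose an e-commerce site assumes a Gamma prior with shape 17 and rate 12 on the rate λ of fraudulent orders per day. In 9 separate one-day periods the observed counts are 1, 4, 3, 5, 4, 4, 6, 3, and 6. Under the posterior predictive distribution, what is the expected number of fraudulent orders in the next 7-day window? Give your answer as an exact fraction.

Total count: 1 + 4 + 3 + 5 + 4 + 4 + 6 + 3 + 6 = 36.
Total exposure: 9 days.
Gamma(α, β) with Poisson data over total exposure Σt gives posterior Gamma(α+Σx, β+Σt) = Gamma(53, 21).
Predictive mean over a 7-day window = T·E[λ|data] = 7·53/21 = 53/3.

53/3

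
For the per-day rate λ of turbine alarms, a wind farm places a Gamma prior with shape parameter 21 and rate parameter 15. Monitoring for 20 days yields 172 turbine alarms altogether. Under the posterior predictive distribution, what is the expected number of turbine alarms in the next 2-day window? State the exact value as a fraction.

386/35

Total count 172 over total exposure 20 days.
Conjugate update: add total count to the shape and total exposure to the rate, giving Gamma(193, 35).
Predictive mean over a 2-day window = T·E[λ|data] = 2·193/35 = 386/35.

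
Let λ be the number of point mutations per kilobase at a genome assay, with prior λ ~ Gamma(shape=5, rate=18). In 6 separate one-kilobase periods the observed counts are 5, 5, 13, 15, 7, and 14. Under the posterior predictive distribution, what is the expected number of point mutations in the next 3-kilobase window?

8

Total count: 5 + 5 + 13 + 15 + 7 + 14 = 59.
Total exposure: 6 kilobases.
The Gamma prior is conjugate for the Poisson rate, so λ | data ~ Gamma(5+59, 18+6) = Gamma(64, 24).
Predictive mean over a 3-kilobase window = T·E[λ|data] = 3·64/24 = 8.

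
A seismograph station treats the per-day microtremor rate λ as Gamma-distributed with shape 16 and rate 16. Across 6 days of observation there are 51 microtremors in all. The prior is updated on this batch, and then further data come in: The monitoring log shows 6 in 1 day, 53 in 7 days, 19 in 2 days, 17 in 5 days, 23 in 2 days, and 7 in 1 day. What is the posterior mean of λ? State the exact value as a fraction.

Total count 51 over total exposure 6 days.
After the first batch: Gamma(16 + 51, 16 + 6) = Gamma(67, 22).
Total count: 6 + 53 + 19 + 17 + 23 + 7 = 125.
Total exposure: 1 + 7 + 2 + 5 + 2 + 1 = 18 days.
After the second batch: Gamma(67 + 125, 22 + 18) = Gamma(192, 40).
Posterior mean = α'/β' = 192/40 = 24/5.

24/5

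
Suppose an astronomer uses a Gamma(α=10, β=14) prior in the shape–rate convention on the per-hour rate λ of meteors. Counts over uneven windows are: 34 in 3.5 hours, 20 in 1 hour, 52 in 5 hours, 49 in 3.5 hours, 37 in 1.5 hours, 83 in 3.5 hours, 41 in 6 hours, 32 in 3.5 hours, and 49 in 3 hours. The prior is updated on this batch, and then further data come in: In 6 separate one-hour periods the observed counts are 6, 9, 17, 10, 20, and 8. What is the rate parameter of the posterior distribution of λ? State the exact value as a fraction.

101/2

Total count: 34 + 20 + 52 + 49 + 37 + 83 + 41 + 32 + 49 = 397.
Total exposure: 3.5 + 1 + 5 + 3.5 + 1.5 + 3.5 + 6 + 3.5 + 3 = 30.5 hours.
After the first batch: Gamma(10 + 397, 14 + 30.5) = Gamma(407, 89/2).
Total count: 6 + 9 + 17 + 10 + 20 + 8 = 70.
Total exposure: 6 hours.
After the second batch: Gamma(407 + 70, 89/2 + 6) = Gamma(477, 101/2).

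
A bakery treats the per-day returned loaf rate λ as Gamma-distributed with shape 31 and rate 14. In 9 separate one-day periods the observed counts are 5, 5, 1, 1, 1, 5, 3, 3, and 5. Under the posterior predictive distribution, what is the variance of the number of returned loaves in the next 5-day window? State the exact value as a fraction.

8400/529

Total count: 5 + 5 + 1 + 1 + 1 + 5 + 3 + 3 + 5 = 29.
Total exposure: 9 days.
Posterior: α' = 31 + 29 = 60, β' = 14 + 9 = 23.
The posterior predictive for a window of length T is Negative Binomial with variance T·α'·(β'+T)/β'² = 5·60·28/529 = 8400/529.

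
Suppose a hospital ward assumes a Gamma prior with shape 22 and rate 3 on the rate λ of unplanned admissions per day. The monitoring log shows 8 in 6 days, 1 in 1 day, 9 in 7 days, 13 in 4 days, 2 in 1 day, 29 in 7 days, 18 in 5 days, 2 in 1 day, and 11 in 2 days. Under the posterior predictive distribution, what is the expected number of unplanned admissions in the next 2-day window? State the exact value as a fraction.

230/37

Total count: 8 + 1 + 9 + 13 + 2 + 29 + 18 + 2 + 11 = 93.
Total exposure: 6 + 1 + 7 + 4 + 1 + 7 + 5 + 1 + 2 = 34 days.
The Gamma prior is conjugate for the Poisson rate, so λ | data ~ Gamma(22+93, 3+34) = Gamma(115, 37).
Predictive mean over a 2-day window = T·E[λ|data] = 2·115/37 = 230/37.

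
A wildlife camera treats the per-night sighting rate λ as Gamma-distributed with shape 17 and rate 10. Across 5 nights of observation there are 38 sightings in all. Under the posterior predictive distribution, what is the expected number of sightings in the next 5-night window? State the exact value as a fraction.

55/3

Total count 38 over total exposure 5 nights.
By Gamma–Poisson conjugacy, the posterior is Gamma(α + Σx, β + Σt) = Gamma(17 + 38, 10 + 5) = Gamma(55, 15).
Predictive mean over a 5-night window = T·E[λ|data] = 5·55/15 = 55/3.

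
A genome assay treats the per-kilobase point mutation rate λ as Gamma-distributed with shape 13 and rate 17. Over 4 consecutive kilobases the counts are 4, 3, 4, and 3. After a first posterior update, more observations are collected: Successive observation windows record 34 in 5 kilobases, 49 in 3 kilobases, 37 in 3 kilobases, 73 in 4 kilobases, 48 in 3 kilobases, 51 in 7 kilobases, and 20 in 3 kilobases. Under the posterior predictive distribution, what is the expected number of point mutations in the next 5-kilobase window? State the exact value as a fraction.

1695/49

Total count: 4 + 3 + 4 + 3 = 14.
Total exposure: 4 kilobases.
After the first batch: Gamma(13 + 14, 17 + 4) = Gamma(27, 21).
Total count: 34 + 49 + 37 + 73 + 48 + 51 + 20 = 312.
Total exposure: 5 + 3 + 3 + 4 + 3 + 7 + 3 = 28 kilobases.
After the second batch: Gamma(27 + 312, 21 + 28) = Gamma(339, 49).
Predictive mean over a 5-kilobase window = T·E[λ|data] = 5·339/49 = 1695/49.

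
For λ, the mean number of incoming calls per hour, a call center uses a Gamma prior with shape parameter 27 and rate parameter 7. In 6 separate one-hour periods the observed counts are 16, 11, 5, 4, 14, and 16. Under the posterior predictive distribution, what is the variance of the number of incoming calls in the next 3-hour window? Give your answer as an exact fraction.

4464/169

Total count: 16 + 11 + 5 + 4 + 14 + 16 = 66.
Total exposure: 6 hours.
Conjugate update: add total count to the shape and total exposure to the rate, giving Gamma(93, 13).
The posterior predictive for a window of length T is Negative Binomial with variance T·α'·(β'+T)/β'² = 3·93·16/169 = 4464/169.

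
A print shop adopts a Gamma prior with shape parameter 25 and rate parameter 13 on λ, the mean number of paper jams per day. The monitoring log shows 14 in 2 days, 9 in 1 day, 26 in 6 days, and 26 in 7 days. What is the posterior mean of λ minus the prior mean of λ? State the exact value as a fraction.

575/377

Total count: 14 + 9 + 26 + 26 = 75.
Total exposure: 2 + 1 + 6 + 7 = 16 days.
Posterior: α' = 25 + 75 = 100, β' = 13 + 16 = 29.
Posterior mean = 100/29 = 100/29; prior mean = 25/13 = 25/13. Difference = 100/29 − 25/13 = 575/377.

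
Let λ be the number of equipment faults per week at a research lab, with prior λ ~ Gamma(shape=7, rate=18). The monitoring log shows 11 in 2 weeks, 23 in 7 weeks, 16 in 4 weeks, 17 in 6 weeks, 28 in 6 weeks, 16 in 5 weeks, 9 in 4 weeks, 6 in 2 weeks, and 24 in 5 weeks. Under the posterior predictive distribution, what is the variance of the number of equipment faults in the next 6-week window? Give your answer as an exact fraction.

Total count: 11 + 23 + 16 + 17 + 28 + 16 + 9 + 6 + 24 = 150.
Total exposure: 2 + 7 + 4 + 6 + 6 + 5 + 4 + 2 + 5 = 41 weeks.
Conjugate update: add total count to the shape and total exposure to the rate, giving Gamma(157, 59).
The posterior predictive for a window of length T is Negative Binomial with variance T·α'·(β'+T)/β'² = 6·157·65/3481 = 61230/3481.

61230/3481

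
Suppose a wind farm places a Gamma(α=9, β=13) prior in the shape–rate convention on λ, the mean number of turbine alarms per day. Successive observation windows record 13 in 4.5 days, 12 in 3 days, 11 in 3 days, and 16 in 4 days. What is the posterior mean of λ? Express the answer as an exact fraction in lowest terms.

122/55

Total count: 13 + 12 + 11 + 16 = 52.
Total exposure: 4.5 + 3 + 3 + 4 = 14.5 days.
Gamma(α, β) with Poisson data over total exposure Σt gives posterior Gamma(α+Σx, β+Σt) = Gamma(61, 55/2).
Posterior mean = α'/β' = 61/(55/2) = 122/55.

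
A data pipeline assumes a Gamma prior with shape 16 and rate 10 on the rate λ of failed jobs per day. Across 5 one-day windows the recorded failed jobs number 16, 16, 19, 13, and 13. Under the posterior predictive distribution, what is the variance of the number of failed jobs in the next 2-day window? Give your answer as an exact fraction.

Total count: 16 + 16 + 19 + 13 + 13 = 77.
Total exposure: 5 days.
The Gamma prior is conjugate for the Poisson rate, so λ | data ~ Gamma(16+77, 10+5) = Gamma(93, 15).
The posterior predictive for a window of length T is Negative Binomial with variance T·α'·(β'+T)/β'² = 2·93·17/225 = 1054/75.

1054/75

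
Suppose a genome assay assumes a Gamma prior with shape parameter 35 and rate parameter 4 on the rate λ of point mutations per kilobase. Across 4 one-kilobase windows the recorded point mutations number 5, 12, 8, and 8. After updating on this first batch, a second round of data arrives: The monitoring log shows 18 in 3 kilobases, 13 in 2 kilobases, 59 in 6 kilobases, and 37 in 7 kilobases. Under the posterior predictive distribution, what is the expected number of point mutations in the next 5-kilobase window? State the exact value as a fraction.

75/2

Total count: 5 + 12 + 8 + 8 = 33.
Total exposure: 4 kilobases.
After the first batch: Gamma(35 + 33, 4 + 4) = Gamma(68, 8).
Total count: 18 + 13 + 59 + 37 = 127.
Total exposure: 3 + 2 + 6 + 7 = 18 kilobases.
After the second batch: Gamma(68 + 127, 8 + 18) = Gamma(195, 26).
Predictive mean over a 5-kilobase window = T·E[λ|data] = 5·195/26 = 75/2.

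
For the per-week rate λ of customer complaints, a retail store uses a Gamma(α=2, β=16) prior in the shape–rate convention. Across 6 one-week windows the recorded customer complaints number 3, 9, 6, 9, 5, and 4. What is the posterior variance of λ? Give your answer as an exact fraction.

19/242

Total count: 3 + 9 + 6 + 9 + 5 + 4 = 36.
Total exposure: 6 weeks.
Gamma(α, β) with Poisson data over total exposure Σt gives posterior Gamma(α+Σx, β+Σt) = Gamma(38, 22).
Posterior variance = α'/β'² = 38/484 = 19/242.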